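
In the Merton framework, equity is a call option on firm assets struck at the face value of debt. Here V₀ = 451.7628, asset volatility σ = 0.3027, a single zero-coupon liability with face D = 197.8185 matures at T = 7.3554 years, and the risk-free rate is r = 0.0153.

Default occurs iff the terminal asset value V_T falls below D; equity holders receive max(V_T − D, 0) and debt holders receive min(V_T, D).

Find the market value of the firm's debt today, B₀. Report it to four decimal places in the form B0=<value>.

d₁ = [ln(V₀/D) + (r + σ²/2)T] / (σ√T)
   = [ln(451.7628/197.8185) + (0.0153 + 0.5·0.3027²)·7.3554] / (0.3027·√7.3554)
   = [0.825807 + 0.449515] / 0.820948 = 1.553476
d₂ = d₁ − σ√T = 1.553476 − 0.820948 = 0.732528
N(d₁) = 0.939845,  N(d₂) = 0.768077,  e^(−rT) = 0.893564
E₀ = V₀·N(d₁) − D·e^(−rT)·N(d₂)
   = 451.7628·0.939845 − 197.8185·0.893564·0.768077 = 288.819224
B₀ = V₀ − E₀ = 451.7628 − 288.819224 = 162.943576

B0=162.9436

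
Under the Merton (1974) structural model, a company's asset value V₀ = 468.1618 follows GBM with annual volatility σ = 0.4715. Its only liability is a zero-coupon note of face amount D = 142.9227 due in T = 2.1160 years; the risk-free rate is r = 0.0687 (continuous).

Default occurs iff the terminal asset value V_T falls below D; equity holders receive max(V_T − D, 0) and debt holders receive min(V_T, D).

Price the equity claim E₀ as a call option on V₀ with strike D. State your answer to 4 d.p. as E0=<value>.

d₁ = [ln(V₀/D) + (r + σ²/2)T] / (σ√T)
   = [ln(468.1618/142.9227) + (0.0687 + 0.5·0.4715²)·2.1160] / (0.4715·√2.1160)
   = [1.186510 + 0.380576] / 0.685866 = 2.284826
d₂ = d₁ − σ√T = 2.284826 − 0.685866 = 1.598960
N(d₁) = 0.988838,  N(d₂) = 0.945085,  e^(−rT) = 0.864703
E₀ = V₀·N(d₁) − D·e^(−rT)·N(d₂)
   = 468.1618·0.988838 − 142.9227·0.864703·0.945085 = 346.137401

E0=346.1374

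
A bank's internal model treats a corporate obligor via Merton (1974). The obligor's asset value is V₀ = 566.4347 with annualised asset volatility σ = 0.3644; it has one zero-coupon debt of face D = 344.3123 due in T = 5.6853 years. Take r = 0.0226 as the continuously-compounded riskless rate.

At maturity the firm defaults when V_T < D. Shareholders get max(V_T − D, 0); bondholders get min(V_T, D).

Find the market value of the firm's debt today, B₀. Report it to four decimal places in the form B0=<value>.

B0=255.7599

d₁ = [ln(V₀/D) + (r + σ²/2)T] / (σ√T)
   = [ln(566.4347/344.3123) + (0.0226 + 0.5·0.3644²)·5.6853] / (0.3644·√5.6853)
   = [0.497813 + 0.505956] / 0.868871 = 1.155257
d₂ = d₁ − σ√T = 1.155257 − 0.868871 = 0.286386
N(d₁) = 0.876007,  N(d₂) = 0.612709,  e^(−rT) = 0.879424
E₀ = V₀·N(d₁) − D·e^(−rT)·N(d₂)
   = 566.4347·0.876007 − 344.3123·0.879424·0.612709 = 310.674802
B₀ = V₀ − E₀ = 566.4347 − 310.674802 = 255.759898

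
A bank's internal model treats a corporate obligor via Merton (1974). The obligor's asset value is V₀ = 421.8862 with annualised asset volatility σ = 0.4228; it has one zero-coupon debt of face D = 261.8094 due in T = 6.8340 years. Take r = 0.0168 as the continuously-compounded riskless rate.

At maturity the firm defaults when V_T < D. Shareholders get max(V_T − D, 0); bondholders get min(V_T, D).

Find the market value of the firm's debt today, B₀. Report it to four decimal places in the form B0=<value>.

B0=173.4428

d₁ = [ln(V₀/D) + (r + σ²/2)T] / (σ√T)
   = [ln(421.8862/261.8094) + (0.0168 + 0.5·0.4228²)·6.8340] / (0.4228·√6.8340)
   = [0.477119 + 0.725634] / 1.105280 = 1.088188
d₂ = d₁ − σ√T = 1.088188 − 1.105280 = -0.017093
N(d₁) = 0.861744,  N(d₂) = 0.493181,  e^(−rT) = 0.891534
E₀ = V₀·N(d₁) − D·e^(−rT)·N(d₂)
   = 421.8862·0.861744 − 261.8094·0.891534·0.493181 = 248.443357
B₀ = V₀ − E₀ = 421.8862 − 248.443357 = 173.442843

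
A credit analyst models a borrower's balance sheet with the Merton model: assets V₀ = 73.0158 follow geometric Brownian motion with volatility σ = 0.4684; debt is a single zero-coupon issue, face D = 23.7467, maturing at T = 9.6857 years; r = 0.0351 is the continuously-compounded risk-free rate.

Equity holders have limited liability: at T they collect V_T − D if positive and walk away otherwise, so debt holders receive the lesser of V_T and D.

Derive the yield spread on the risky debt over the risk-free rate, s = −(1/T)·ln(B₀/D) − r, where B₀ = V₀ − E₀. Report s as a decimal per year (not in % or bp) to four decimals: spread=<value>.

spread=0.0246

d₁ = [ln(V₀/D) + (r + σ²/2)T] / (σ√T)
   = [ln(73.0158/23.7467) + (0.0351 + 0.5·0.4684²)·9.6857] / (0.4684·√9.6857)
   = [1.123232 + 1.402482] / 1.457748 = 1.732614
d₂ = d₁ − σ√T = 1.732614 − 1.457748 = 0.274867
N(d₁) = 0.958418,  N(d₂) = 0.608291,  e^(−rT) = 0.711793
E₀ = V₀·N(d₁) − D·e^(−rT)·N(d₂)
   = 73.0158·0.958418 − 23.7467·0.711793·0.608291 = 59.697873
B₀ = V₀ − E₀ = 73.0158 − 59.697873 = 13.317927
spread = −(1/T)·ln(B₀/D) − r = −(1/9.6857)·ln(13.317927/23.7467) − 0.0351 = 0.02460994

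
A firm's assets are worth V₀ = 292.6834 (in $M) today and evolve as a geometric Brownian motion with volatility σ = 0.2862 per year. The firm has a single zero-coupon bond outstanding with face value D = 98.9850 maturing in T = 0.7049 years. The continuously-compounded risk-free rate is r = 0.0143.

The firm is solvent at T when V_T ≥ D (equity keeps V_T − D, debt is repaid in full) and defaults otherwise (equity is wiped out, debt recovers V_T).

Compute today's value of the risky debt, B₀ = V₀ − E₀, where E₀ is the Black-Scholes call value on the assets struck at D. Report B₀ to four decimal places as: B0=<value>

B0=97.9922

d₁ = [ln(V₀/D) + (r + σ²/2)T] / (σ√T)
   = [ln(292.6834/98.9850) + (0.0143 + 0.5·0.2862²)·0.7049] / (0.2862·√0.7049)
   = [1.084123 + 0.038949] / 0.240289 = 4.673846
d₂ = d₁ − σ√T = 4.673846 − 0.240289 = 4.433558
N(d₁) = 0.999999,  N(d₂) = 0.999995,  e^(−rT) = 0.989971
E₀ = V₀·N(d₁) − D·e^(−rT)·N(d₂)
   = 292.6834·0.999999 − 98.9850·0.989971·0.999995 = 194.691185
B₀ = V₀ − E₀ = 292.6834 − 194.691185 = 97.992215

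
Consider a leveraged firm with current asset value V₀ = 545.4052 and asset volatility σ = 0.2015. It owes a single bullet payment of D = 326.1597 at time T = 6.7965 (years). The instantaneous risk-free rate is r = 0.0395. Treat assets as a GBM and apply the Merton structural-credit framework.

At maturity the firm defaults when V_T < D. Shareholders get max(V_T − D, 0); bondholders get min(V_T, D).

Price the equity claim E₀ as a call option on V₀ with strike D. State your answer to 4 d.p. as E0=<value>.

E0=301.7066

d₁ = [ln(V₀/D) + (r + σ²/2)T] / (σ√T)
   = [ln(545.4052/326.1597) + (0.0395 + 0.5·0.2015²)·6.7965] / (0.2015·√6.7965)
   = [0.514142 + 0.406438] / 0.525312 = 1.752443
d₂ = d₁ − σ√T = 1.752443 − 0.525312 = 1.227131
N(d₁) = 0.960151,  N(d₂) = 0.890113,  e^(−rT) = 0.764555
E₀ = V₀·N(d₁) − D·e^(−rT)·N(d₂)
   = 545.4052·0.960151 − 326.1597·0.764555·0.890113 = 301.706644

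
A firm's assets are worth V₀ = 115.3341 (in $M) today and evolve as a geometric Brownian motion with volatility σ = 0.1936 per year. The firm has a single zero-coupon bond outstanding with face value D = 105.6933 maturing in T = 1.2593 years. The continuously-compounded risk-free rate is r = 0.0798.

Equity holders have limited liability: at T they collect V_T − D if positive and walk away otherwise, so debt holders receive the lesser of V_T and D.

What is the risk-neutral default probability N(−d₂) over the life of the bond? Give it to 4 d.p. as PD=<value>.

d₁ = [ln(V₀/D) + (r + σ²/2)T] / (σ√T)
   = [ln(115.3341/105.6933) + (0.0798 + 0.5·0.1936²)·1.2593] / (0.1936·√1.2593)
   = [0.087292 + 0.124092] / 0.217255 = 0.972974
d₂ = d₁ − σ√T = 0.972974 − 0.217255 = 0.755719
risk-neutral PD = N(−d₂) = N(-0.755719) = 0.224909

PD=0.2249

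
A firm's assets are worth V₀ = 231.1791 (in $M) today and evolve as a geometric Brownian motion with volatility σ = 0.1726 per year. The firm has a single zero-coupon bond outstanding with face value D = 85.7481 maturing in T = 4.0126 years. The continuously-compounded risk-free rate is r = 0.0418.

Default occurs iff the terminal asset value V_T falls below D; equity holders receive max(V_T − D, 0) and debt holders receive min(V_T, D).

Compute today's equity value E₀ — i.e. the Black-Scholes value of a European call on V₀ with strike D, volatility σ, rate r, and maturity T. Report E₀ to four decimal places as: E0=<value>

d₁ = [ln(V₀/D) + (r + σ²/2)T] / (σ√T)
   = [ln(231.1791/85.7481) + (0.0418 + 0.5·0.1726²)·4.0126] / (0.1726·√4.0126)
   = [0.991779 + 0.227496] / 0.345743 = 3.526532
d₂ = d₁ − σ√T = 3.526532 − 0.345743 = 3.180789
N(d₁) = 0.999789,  N(d₂) = 0.999266,  e^(−rT) = 0.845585
E₀ = V₀·N(d₁) − D·e^(−rT)·N(d₂)
   = 231.1791·0.999789 − 85.7481·0.845585·0.999266 = 158.676379

E0=158.6764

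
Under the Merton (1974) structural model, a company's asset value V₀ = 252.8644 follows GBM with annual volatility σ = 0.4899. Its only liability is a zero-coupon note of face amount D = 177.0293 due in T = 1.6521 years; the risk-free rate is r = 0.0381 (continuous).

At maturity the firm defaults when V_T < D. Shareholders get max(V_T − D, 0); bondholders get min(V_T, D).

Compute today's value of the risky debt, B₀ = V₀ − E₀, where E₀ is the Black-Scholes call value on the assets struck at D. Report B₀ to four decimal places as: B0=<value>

d₁ = [ln(V₀/D) + (r + σ²/2)T] / (σ√T)
   = [ln(252.8644/177.0293) + (0.0381 + 0.5·0.4899²)·1.6521] / (0.4899·√1.6521)
   = [0.356538 + 0.261199] / 0.629688 = 0.981020
d₂ = d₁ − σ√T = 0.981020 − 0.629688 = 0.351332
N(d₁) = 0.836709,  N(d₂) = 0.637330,  e^(−rT) = 0.938995
E₀ = V₀·N(d₁) − D·e^(−rT)·N(d₂)
   = 252.8644·0.836709 − 177.0293·0.938995·0.637330 = 105.630626
B₀ = V₀ − E₀ = 252.8644 − 105.630626 = 147.233774

B0=147.2338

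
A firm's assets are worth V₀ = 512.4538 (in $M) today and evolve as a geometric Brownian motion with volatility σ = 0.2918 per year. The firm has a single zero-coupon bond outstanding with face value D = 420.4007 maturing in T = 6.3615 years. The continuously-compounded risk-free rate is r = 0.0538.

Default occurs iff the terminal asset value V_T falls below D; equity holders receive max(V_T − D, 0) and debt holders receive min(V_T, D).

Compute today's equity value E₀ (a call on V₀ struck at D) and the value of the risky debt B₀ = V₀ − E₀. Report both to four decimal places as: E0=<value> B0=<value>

E0=251.2344 B0=261.2194

d₁ = [ln(V₀/D) + (r + σ²/2)T] / (σ√T)
   = [ln(512.4538/420.4007) + (0.0538 + 0.5·0.2918²)·6.3615] / (0.2918·√6.3615)
   = [0.198002 + 0.613081] / 0.735978 = 1.102047
d₂ = d₁ − σ√T = 1.102047 − 0.735978 = 0.366069
N(d₁) = 0.864779,  N(d₂) = 0.642843,  e^(−rT) = 0.710172
E₀ = V₀·N(d₁) − D·e^(−rT)·N(d₂)
   = 512.4538·0.864779 − 420.4007·0.710172·0.642843 = 251.234425
B₀ = V₀ − E₀ = 512.4538 − 251.234425 = 261.219375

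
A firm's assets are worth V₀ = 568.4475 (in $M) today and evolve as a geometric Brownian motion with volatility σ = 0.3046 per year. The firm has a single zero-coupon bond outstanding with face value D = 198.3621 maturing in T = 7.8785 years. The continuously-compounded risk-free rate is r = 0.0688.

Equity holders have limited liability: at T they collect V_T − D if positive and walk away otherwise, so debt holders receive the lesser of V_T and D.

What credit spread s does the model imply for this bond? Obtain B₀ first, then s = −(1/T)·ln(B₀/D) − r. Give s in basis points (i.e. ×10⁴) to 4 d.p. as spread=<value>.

d₁ = [ln(V₀/D) + (r + σ²/2)T] / (σ√T)
   = [ln(568.4475/198.3621) + (0.0688 + 0.5·0.3046²)·7.8785] / (0.3046·√7.8785)
   = [1.052815 + 0.907529] / 0.854972 = 2.292876
d₂ = d₁ − σ√T = 2.292876 − 0.854972 = 1.437904
N(d₁) = 0.989072,  N(d₂) = 0.924769,  e^(−rT) = 0.581560
E₀ = V₀·N(d₁) − D·e^(−rT)·N(d₂)
   = 568.4475·0.989072 − 198.3621·0.581560·0.924769 = 455.554810
B₀ = V₀ − E₀ = 568.4475 − 455.554810 = 112.892690
spread = −(1/T)·ln(B₀/D) − r = −(1/7.8785)·ln(112.892690/198.3621) − 0.0688 = 0.00274362
in basis points: 0.00274362 × 10⁴ = 27.4362 bp

spread=27.4362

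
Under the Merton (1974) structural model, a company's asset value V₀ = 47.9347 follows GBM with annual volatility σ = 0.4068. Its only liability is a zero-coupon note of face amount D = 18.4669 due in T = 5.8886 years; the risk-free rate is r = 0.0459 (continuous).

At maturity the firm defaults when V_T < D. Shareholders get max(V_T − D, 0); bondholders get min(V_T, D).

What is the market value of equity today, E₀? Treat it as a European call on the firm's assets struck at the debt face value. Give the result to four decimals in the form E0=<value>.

E0=35.0615

d₁ = [ln(V₀/D) + (r + σ²/2)T] / (σ√T)
   = [ln(47.9347/18.4669) + (0.0459 + 0.5·0.4068²)·5.8886] / (0.4068·√5.8886)
   = [0.953860 + 0.757528] / 0.987159 = 1.733650
d₂ = d₁ − σ√T = 1.733650 − 0.987159 = 0.746491
N(d₁) = 0.958510,  N(d₂) = 0.772315,  e^(−rT) = 0.763161
E₀ = V₀·N(d₁) − D·e^(−rT)·N(d₂)
   = 47.9347·0.958510 − 18.4669·0.763161·0.772315 = 35.061491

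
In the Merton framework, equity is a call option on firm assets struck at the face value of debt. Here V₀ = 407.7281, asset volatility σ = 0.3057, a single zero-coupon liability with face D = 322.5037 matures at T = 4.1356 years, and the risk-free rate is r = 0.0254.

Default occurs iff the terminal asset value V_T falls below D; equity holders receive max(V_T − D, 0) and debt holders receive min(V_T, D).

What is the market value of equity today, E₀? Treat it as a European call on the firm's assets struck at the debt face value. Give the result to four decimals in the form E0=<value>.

E0=155.7458

d₁ = [ln(V₀/D) + (r + σ²/2)T] / (σ√T)
   = [ln(407.7281/322.5037) + (0.0254 + 0.5·0.3057²)·4.1356] / (0.3057·√4.1356)
   = [0.234486 + 0.298285] / 0.621677 = 0.856991
d₂ = d₁ − σ√T = 0.856991 − 0.621677 = 0.235314
N(d₁) = 0.804275,  N(d₂) = 0.593017,  e^(−rT) = 0.900285
E₀ = V₀·N(d₁) − D·e^(−rT)·N(d₂)
   = 407.7281·0.804275 − 322.5037·0.900285·0.593017 = 155.745783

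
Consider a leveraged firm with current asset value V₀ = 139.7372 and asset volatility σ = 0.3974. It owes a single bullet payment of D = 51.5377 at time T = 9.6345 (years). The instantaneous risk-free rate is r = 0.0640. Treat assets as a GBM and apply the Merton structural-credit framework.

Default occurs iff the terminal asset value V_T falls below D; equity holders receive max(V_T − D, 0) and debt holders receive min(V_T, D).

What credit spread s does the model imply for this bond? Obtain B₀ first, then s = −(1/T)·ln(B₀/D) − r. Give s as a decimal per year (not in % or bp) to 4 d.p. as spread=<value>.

spread=0.0119

d₁ = [ln(V₀/D) + (r + σ²/2)T] / (σ√T)
   = [ln(139.7372/51.5377) + (0.0640 + 0.5·0.3974²)·9.6345] / (0.3974·√9.6345)
   = [0.997450 + 1.377381] / 1.233509 = 1.925264
d₂ = d₁ − σ√T = 1.925264 − 1.233509 = 0.691754
N(d₁) = 0.972902,  N(d₂) = 0.755454,  e^(−rT) = 0.539772
E₀ = V₀·N(d₁) − D·e^(−rT)·N(d₂)
   = 139.7372·0.972902 − 51.5377·0.539772·0.755454 = 114.934882
B₀ = V₀ − E₀ = 139.7372 − 114.934882 = 24.802318
spread = −(1/T)·ln(B₀/D) − r = −(1/9.6345)·ln(24.802318/51.5377) − 0.0640 = 0.01191224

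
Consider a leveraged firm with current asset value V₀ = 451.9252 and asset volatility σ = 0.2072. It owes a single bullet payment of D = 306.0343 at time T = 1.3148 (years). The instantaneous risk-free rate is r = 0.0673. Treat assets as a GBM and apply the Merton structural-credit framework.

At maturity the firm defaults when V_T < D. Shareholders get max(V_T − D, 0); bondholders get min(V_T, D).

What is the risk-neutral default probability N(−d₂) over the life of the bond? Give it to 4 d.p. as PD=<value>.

PD=0.0291

d₁ = [ln(V₀/D) + (r + σ²/2)T] / (σ√T)
   = [ln(451.9252/306.0343) + (0.0673 + 0.5·0.2072²)·1.3148] / (0.2072·√1.3148)
   = [0.389819 + 0.116709] / 0.237585 = 2.131987
d₂ = d₁ − σ√T = 2.131987 − 0.237585 = 1.894402
risk-neutral PD = N(−d₂) = N(-1.894402) = 0.029086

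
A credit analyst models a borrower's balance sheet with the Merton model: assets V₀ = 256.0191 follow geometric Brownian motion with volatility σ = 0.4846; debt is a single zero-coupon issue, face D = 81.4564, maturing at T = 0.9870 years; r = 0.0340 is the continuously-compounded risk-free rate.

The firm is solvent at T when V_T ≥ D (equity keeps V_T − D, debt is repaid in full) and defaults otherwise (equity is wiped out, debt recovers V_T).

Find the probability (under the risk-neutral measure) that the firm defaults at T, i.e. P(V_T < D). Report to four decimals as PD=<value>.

d₁ = [ln(V₀/D) + (r + σ²/2)T] / (σ√T)
   = [ln(256.0191/81.4564) + (0.0340 + 0.5·0.4846²)·0.9870] / (0.4846·√0.9870)
   = [1.145184 + 0.149450] / 0.481440 = 2.689089
d₂ = d₁ − σ√T = 2.689089 − 0.481440 = 2.207649
risk-neutral PD = N(−d₂) = N(-2.207649) = 0.013634

PD=0.0136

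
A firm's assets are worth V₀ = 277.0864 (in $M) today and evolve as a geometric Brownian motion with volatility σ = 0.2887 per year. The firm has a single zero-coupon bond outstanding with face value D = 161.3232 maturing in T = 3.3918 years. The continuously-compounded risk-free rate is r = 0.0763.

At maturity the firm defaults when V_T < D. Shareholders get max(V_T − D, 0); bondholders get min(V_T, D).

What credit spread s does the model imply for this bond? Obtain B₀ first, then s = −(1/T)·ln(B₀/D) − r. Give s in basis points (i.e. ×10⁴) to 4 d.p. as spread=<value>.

spread=66.9315

d₁ = [ln(V₀/D) + (r + σ²/2)T] / (σ√T)
   = [ln(277.0864/161.3232) + (0.0763 + 0.5·0.2887²)·3.3918] / (0.2887·√3.3918)
   = [0.540920 + 0.400144] / 0.531694 = 1.769933
d₂ = d₁ − σ√T = 1.769933 − 0.531694 = 1.238239
N(d₁) = 0.961631,  N(d₂) = 0.892186,  e^(−rT) = 0.771982
E₀ = V₀·N(d₁) − D·e^(−rT)·N(d₂)
   = 277.0864·0.961631 − 161.3232·0.771982·0.892186 = 155.343232
B₀ = V₀ − E₀ = 277.0864 − 155.343232 = 121.743168
spread = −(1/T)·ln(B₀/D) − r = −(1/3.3918)·ln(121.743168/161.3232) − 0.0763 = 0.00669315
in basis points: 0.00669315 × 10⁴ = 66.9315 bp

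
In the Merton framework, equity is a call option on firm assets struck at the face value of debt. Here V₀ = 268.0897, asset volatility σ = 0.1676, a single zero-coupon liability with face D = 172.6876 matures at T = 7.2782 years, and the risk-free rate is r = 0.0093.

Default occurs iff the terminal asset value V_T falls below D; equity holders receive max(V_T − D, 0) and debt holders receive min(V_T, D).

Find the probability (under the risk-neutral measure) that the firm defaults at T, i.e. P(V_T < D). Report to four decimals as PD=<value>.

PD=0.1850

d₁ = [ln(V₀/D) + (r + σ²/2)T] / (σ√T)
   = [ln(268.0897/172.6876) + (0.0093 + 0.5·0.1676²)·7.2782] / (0.1676·√7.2782)
   = [0.439837 + 0.169909] / 0.452154 = 1.348538
d₂ = d₁ − σ√T = 1.348538 − 0.452154 = 0.896384
risk-neutral PD = N(−d₂) = N(-0.896384) = 0.185024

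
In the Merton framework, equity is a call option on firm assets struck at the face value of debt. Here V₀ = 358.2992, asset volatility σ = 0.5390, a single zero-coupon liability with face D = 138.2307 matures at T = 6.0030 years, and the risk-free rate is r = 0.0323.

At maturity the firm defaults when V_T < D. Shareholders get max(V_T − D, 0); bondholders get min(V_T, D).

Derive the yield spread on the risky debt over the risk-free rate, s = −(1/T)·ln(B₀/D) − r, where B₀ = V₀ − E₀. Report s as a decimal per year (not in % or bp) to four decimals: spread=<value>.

spread=0.0411

d₁ = [ln(V₀/D) + (r + σ²/2)T] / (σ√T)
   = [ln(358.2992/138.2307) + (0.0323 + 0.5·0.5390²)·6.0030] / (0.5390·√6.0030)
   = [0.952444 + 1.065896] / 1.320605 = 1.528345
d₂ = d₁ − σ√T = 1.528345 − 1.320605 = 0.207740
N(d₁) = 0.936787,  N(d₂) = 0.582284,  e^(−rT) = 0.823743
E₀ = V₀·N(d₁) − D·e^(−rT)·N(d₂)
   = 358.2992·0.936787 − 138.2307·0.823743·0.582284 = 269.347201
B₀ = V₀ − E₀ = 358.2992 − 269.347201 = 88.951999
spread = −(1/T)·ln(B₀/D) − r = −(1/6.0030)·ln(88.951999/138.2307) − 0.0323 = 0.04113447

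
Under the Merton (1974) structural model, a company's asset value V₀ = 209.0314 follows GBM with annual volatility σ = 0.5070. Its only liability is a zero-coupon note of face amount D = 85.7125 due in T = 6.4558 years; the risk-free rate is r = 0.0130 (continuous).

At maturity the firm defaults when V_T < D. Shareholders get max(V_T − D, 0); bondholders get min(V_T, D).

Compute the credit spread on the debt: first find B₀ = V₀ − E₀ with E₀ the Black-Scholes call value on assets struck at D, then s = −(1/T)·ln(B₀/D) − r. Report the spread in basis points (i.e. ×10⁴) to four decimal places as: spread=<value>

spread=427.7604

d₁ = [ln(V₀/D) + (r + σ²/2)T] / (σ√T)
   = [ln(209.0314/85.7125) + (0.0130 + 0.5·0.5070²)·6.4558] / (0.5070·√6.4558)
   = [0.891486 + 0.913654] / 1.288199 = 1.401289
d₂ = d₁ − σ√T = 1.401289 − 1.288199 = 0.113090
N(d₁) = 0.919436,  N(d₂) = 0.545020,  e^(−rT) = 0.919500
E₀ = V₀·N(d₁) − D·e^(−rT)·N(d₂)
   = 209.0314·0.919436 − 85.7125·0.919500·0.545020 = 149.236541
B₀ = V₀ − E₀ = 209.0314 − 149.236541 = 59.794859
spread = −(1/T)·ln(B₀/D) − r = −(1/6.4558)·ln(59.794859/85.7125) − 0.0130 = 0.04277604
in basis points: 0.04277604 × 10⁴ = 427.7604 bp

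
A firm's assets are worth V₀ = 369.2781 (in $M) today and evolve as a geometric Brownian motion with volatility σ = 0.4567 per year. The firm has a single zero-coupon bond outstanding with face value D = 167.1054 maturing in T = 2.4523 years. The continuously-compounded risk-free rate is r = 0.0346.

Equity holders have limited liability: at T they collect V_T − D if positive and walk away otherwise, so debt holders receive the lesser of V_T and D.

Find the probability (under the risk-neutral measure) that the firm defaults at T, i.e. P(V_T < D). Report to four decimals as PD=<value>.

d₁ = [ln(V₀/D) + (r + σ²/2)T] / (σ√T)
   = [ln(369.2781/167.1054) + (0.0346 + 0.5·0.4567²)·2.4523] / (0.4567·√2.4523)
   = [0.792925 + 0.340594] / 0.715184 = 1.584933
d₂ = d₁ − σ√T = 1.584933 − 0.715184 = 0.869749
risk-neutral PD = N(−d₂) = N(-0.869749) = 0.192219

PD=0.1922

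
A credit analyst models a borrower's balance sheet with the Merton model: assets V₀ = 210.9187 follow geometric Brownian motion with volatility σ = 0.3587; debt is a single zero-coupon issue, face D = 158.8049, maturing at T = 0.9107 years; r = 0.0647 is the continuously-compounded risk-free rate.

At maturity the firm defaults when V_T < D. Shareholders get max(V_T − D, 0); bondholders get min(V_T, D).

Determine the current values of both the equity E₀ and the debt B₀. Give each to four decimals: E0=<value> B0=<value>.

d₁ = [ln(V₀/D) + (r + σ²/2)T] / (σ√T)
   = [ln(210.9187/158.8049) + (0.0647 + 0.5·0.3587²)·0.9107] / (0.3587·√0.9107)
   = [0.283796 + 0.117510] / 0.342310 = 1.172350
d₂ = d₁ − σ√T = 1.172350 − 0.342310 = 0.830040
N(d₁) = 0.879472,  N(d₂) = 0.796742,  e^(−rT) = 0.942780
E₀ = V₀·N(d₁) − D·e^(−rT)·N(d₂)
   = 210.9187·0.879472 − 158.8049·0.942780·0.796742 = 66.210337
B₀ = V₀ − E₀ = 210.9187 − 66.210337 = 144.708363

E0=66.2103 B0=144.7084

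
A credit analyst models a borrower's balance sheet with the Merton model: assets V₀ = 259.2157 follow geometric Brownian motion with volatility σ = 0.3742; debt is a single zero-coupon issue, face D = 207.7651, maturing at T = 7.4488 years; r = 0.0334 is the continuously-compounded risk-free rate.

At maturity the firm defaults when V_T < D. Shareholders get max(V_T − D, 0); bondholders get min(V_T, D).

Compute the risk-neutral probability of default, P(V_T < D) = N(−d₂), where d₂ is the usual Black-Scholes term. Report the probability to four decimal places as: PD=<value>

PD=0.5201

d₁ = [ln(V₀/D) + (r + σ²/2)T] / (σ√T)
   = [ln(259.2157/207.7651) + (0.0334 + 0.5·0.3742²)·7.4488] / (0.3742·√7.4488)
   = [0.221252 + 0.770301] / 1.021285 = 0.970889
d₂ = d₁ − σ√T = 0.970889 − 1.021285 = -0.050396
risk-neutral PD = N(−d₂) = N(0.050396) = 0.520097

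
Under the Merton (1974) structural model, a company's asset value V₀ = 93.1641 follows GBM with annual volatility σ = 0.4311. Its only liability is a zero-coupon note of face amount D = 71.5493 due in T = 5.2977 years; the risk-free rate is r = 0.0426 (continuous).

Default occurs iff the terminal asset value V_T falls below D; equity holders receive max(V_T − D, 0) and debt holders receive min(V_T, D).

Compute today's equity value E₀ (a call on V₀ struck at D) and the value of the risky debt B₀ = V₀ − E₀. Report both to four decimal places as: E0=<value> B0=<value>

E0=49.6607 B0=43.5034

d₁ = [ln(V₀/D) + (r + σ²/2)T] / (σ√T)
   = [ln(93.1641/71.5493) + (0.0426 + 0.5·0.4311²)·5.2977] / (0.4311·√5.2977)
   = [0.263976 + 0.717963] / 0.992251 = 0.989607
d₂ = d₁ − σ√T = 0.989607 − 0.992251 = -0.002644
N(d₁) = 0.838817,  N(d₂) = 0.498945,  e^(−rT) = 0.797972
E₀ = V₀·N(d₁) − D·e^(−rT)·N(d₂)
   = 93.1641·0.838817 − 71.5493·0.797972·0.498945 = 49.660689
B₀ = V₀ − E₀ = 93.1641 − 49.660689 = 43.503411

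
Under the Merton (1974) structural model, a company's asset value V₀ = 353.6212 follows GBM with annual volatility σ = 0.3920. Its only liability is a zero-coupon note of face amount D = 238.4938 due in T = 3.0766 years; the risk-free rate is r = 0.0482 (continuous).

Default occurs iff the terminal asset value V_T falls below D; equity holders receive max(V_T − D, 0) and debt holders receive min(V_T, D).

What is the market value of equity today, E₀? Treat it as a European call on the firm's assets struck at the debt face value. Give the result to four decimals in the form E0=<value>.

d₁ = [ln(V₀/D) + (r + σ²/2)T] / (σ√T)
   = [ln(353.6212/238.4938) + (0.0482 + 0.5·0.3920²)·3.0766] / (0.3920·√3.0766)
   = [0.393883 + 0.384673] / 0.687577 = 1.132318
d₂ = d₁ − σ√T = 1.132318 − 0.687577 = 0.444741
N(d₁) = 0.871250,  N(d₂) = 0.671746,  e^(−rT) = 0.862179
E₀ = V₀·N(d₁) − D·e^(−rT)·N(d₂)
   = 353.6212·0.871250 − 238.4938·0.862179·0.671746 = 169.964888

E0=169.9649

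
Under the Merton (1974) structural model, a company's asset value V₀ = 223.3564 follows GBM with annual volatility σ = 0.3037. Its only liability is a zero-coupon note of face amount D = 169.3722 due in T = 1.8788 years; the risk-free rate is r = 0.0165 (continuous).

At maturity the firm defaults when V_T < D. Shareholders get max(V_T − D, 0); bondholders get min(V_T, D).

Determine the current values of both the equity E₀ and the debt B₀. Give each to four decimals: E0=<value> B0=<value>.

E0=69.6777 B0=153.6787

d₁ = [ln(V₀/D) + (r + σ²/2)T] / (σ√T)
   = [ln(223.3564/169.3722) + (0.0165 + 0.5·0.3037²)·1.8788] / (0.3037·√1.8788)
   = [0.276670 + 0.117645] / 0.416280 = 0.947235
d₂ = d₁ − σ√T = 0.947235 − 0.416280 = 0.530956
N(d₁) = 0.828240,  N(d₂) = 0.702275,  e^(−rT) = 0.969475
E₀ = V₀·N(d₁) − D·e^(−rT)·N(d₂)
   = 223.3564·0.828240 − 169.3722·0.969475·0.702275 = 69.677698
B₀ = V₀ − E₀ = 223.3564 − 69.677698 = 153.678702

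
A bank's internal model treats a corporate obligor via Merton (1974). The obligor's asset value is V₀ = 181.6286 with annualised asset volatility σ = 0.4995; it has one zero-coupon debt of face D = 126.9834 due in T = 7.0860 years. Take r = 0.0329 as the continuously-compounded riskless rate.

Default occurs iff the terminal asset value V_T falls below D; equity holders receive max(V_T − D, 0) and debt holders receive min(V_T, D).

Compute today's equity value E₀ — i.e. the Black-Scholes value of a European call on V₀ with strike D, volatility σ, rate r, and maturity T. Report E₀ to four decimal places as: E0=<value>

E0=115.8355

d₁ = [ln(V₀/D) + (r + σ²/2)T] / (σ√T)
   = [ln(181.6286/126.9834) + (0.0329 + 0.5·0.4995²)·7.0860] / (0.4995·√7.0860)
   = [0.357908 + 1.117109] / 1.329646 = 1.109330
d₂ = d₁ − σ√T = 1.109330 − 1.329646 = -0.220316
N(d₁) = 0.866356,  N(d₂) = 0.412813,  e^(−rT) = 0.792051
E₀ = V₀·N(d₁) − D·e^(−rT)·N(d₂)
   = 181.6286·0.866356 − 126.9834·0.792051·0.412813 = 115.835460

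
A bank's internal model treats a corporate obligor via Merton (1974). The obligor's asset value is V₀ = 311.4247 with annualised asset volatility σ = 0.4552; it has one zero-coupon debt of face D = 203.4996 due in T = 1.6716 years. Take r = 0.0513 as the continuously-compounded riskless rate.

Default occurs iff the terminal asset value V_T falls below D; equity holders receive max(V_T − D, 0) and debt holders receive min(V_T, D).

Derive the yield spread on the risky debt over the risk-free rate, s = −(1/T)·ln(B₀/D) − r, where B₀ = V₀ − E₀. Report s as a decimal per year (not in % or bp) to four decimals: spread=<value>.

spread=0.0490

d₁ = [ln(V₀/D) + (r + σ²/2)T] / (σ√T)
   = [ln(311.4247/203.4996) + (0.0513 + 0.5·0.4552²)·1.6716] / (0.4552·√1.6716)
   = [0.425494 + 0.258937] / 0.588530 = 1.162949
d₂ = d₁ − σ√T = 1.162949 − 0.588530 = 0.574419
N(d₁) = 0.877575,  N(d₂) = 0.717158,  e^(−rT) = 0.917821
E₀ = V₀·N(d₁) − D·e^(−rT)·N(d₂)
   = 311.4247·0.877575 − 203.4996·0.917821·0.717158 = 139.350488
B₀ = V₀ − E₀ = 311.4247 − 139.350488 = 172.074212
spread = −(1/T)·ln(B₀/D) − r = −(1/1.6716)·ln(172.074212/203.4996) − 0.0513 = 0.04904589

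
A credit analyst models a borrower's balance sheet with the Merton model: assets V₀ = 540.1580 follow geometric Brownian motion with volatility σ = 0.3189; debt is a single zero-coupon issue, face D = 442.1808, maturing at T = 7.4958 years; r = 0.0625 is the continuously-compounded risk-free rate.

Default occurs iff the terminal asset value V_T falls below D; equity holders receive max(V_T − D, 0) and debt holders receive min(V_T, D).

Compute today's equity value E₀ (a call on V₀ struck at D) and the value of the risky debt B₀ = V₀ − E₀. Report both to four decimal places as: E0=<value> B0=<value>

d₁ = [ln(V₀/D) + (r + σ²/2)T] / (σ√T)
   = [ln(540.1580/442.1808) + (0.0625 + 0.5·0.3189²)·7.4958] / (0.3189·√7.4958)
   = [0.200143 + 0.849638] / 0.873099 = 1.202362
d₂ = d₁ − σ√T = 1.202362 − 0.873099 = 0.329263
N(d₁) = 0.885388,  N(d₂) = 0.629022,  e^(−rT) = 0.625948
E₀ = V₀·N(d₁) − D·e^(−rT)·N(d₂)
   = 540.1580·0.885388 − 442.1808·0.625948·0.629022 = 304.147561
B₀ = V₀ − E₀ = 540.1580 − 304.147561 = 236.010439

E0=304.1476 B0=236.0104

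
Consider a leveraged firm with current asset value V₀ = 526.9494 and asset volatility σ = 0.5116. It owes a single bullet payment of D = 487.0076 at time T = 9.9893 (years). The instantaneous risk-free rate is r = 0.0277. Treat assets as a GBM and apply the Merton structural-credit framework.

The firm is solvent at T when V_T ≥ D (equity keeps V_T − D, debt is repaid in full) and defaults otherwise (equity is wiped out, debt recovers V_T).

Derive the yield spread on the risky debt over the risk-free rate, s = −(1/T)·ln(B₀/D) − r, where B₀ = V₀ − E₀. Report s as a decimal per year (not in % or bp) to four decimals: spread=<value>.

spread=0.0704

d₁ = [ln(V₀/D) + (r + σ²/2)T] / (σ√T)
   = [ln(526.9494/487.0076) + (0.0277 + 0.5·0.5116²)·9.9893] / (0.5116·√9.9893)
   = [0.078825 + 1.583976] / 1.616955 = 1.028353
d₂ = d₁ − σ√T = 1.028353 − 1.616955 = -0.588603
N(d₁) = 0.848108,  N(d₂) = 0.278064,  e^(−rT) = 0.758279
E₀ = V₀·N(d₁) − D·e^(−rT)·N(d₂)
   = 526.9494·0.848108 − 487.0076·0.758279·0.278064 = 344.224433
B₀ = V₀ − E₀ = 526.9494 − 344.224433 = 182.724967
spread = −(1/T)·ln(B₀/D) − r = −(1/9.9893)·ln(182.724967/487.0076) − 0.0277 = 0.07043477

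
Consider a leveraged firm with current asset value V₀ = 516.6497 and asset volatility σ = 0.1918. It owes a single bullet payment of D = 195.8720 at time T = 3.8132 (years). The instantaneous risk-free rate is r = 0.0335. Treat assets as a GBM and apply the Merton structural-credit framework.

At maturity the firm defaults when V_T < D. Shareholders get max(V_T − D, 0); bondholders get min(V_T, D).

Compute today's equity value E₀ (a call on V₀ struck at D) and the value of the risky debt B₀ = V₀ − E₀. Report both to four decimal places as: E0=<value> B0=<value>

d₁ = [ln(V₀/D) + (r + σ²/2)T] / (σ√T)
   = [ln(516.6497/195.8720) + (0.0335 + 0.5·0.1918²)·3.8132] / (0.1918·√3.8132)
   = [0.969904 + 0.197881] / 0.374536 = 3.117951
d₂ = d₁ − σ√T = 3.117951 − 0.374536 = 2.743415
N(d₁) = 0.999089,  N(d₂) = 0.996960,  e^(−rT) = 0.880080
E₀ = V₀·N(d₁) − D·e^(−rT)·N(d₂)
   = 516.6497·0.999089 − 195.8720·0.880080·0.996960 = 344.320258
B₀ = V₀ − E₀ = 516.6497 − 344.320258 = 172.329442

E0=344.3203 B0=172.3294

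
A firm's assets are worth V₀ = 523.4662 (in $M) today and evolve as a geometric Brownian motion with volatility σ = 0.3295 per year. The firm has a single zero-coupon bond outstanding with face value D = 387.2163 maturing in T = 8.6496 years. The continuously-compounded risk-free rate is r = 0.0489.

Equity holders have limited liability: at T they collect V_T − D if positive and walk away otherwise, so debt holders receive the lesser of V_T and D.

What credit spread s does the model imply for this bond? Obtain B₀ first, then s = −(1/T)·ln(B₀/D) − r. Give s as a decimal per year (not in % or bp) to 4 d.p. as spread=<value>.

d₁ = [ln(V₀/D) + (r + σ²/2)T] / (σ√T)
   = [ln(523.4662/387.2163) + (0.0489 + 0.5·0.3295²)·8.6496] / (0.3295·√8.6496)
   = [0.301489 + 0.892510] / 0.969066 = 1.232113
d₂ = d₁ − σ√T = 1.232113 − 0.969066 = 0.263047
N(d₁) = 0.891047,  N(d₂) = 0.603743,  e^(−rT) = 0.655101
E₀ = V₀·N(d₁) − D·e^(−rT)·N(d₂)
   = 523.4662·0.891047 − 387.2163·0.655101·0.603743 = 313.283813
B₀ = V₀ − E₀ = 523.4662 − 313.283813 = 210.182387
spread = −(1/T)·ln(B₀/D) − r = −(1/8.6496)·ln(210.182387/387.2163) − 0.0489 = 0.02174001

spread=0.0217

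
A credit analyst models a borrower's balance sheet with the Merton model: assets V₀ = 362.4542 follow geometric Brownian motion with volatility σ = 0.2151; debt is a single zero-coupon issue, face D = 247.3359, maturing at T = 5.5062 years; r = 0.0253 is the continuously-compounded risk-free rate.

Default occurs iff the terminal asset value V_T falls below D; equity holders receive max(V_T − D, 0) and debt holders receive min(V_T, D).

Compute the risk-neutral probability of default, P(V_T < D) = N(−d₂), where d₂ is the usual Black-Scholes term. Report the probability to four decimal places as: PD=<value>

PD=0.2175

d₁ = [ln(V₀/D) + (r + σ²/2)T] / (σ√T)
   = [ln(362.4542/247.3359) + (0.0253 + 0.5·0.2151²)·5.5062] / (0.2151·√5.5062)
   = [0.382151 + 0.266687] / 0.504738 = 1.285494
d₂ = d₁ − σ√T = 1.285494 − 0.504738 = 0.780755
risk-neutral PD = N(−d₂) = N(-0.780755) = 0.217473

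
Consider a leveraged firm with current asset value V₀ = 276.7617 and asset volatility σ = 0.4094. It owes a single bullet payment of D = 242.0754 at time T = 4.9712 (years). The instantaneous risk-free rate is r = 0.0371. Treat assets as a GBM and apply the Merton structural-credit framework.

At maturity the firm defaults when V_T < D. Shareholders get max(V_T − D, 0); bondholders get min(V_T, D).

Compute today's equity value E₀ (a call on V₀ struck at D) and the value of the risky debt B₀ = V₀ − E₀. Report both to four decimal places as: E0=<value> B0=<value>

E0=126.5172 B0=150.2445

d₁ = [ln(V₀/D) + (r + σ²/2)T] / (σ√T)
   = [ln(276.7617/242.0754) + (0.0371 + 0.5·0.4094²)·4.9712] / (0.4094·√4.9712)
   = [0.133908 + 0.601039] / 0.912806 = 0.805151
d₂ = d₁ − σ√T = 0.805151 − 0.912806 = -0.107655
N(d₁) = 0.789634,  N(d₂) = 0.457135,  e^(−rT) = 0.831577
E₀ = V₀·N(d₁) − D·e^(−rT)·N(d₂)
   = 276.7617·0.789634 − 242.0754·0.831577·0.457135 = 126.517187
B₀ = V₀ − E₀ = 276.7617 − 126.517187 = 150.244513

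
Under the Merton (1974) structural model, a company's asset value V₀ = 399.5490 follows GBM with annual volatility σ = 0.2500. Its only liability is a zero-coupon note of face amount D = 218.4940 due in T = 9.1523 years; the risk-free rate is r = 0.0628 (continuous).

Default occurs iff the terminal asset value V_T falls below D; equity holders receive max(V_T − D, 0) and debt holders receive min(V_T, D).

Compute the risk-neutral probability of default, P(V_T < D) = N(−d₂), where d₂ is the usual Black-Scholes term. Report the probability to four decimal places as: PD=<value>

d₁ = [ln(V₀/D) + (r + σ²/2)T] / (σ√T)
   = [ln(399.5490/218.4940) + (0.0628 + 0.5·0.2500²)·9.1523] / (0.2500·√9.1523)
   = [0.603578 + 0.860774] / 0.756319 = 1.936156
d₂ = d₁ − σ√T = 1.936156 − 0.756319 = 1.179836
risk-neutral PD = N(−d₂) = N(-1.179836) = 0.119033

PD=0.1190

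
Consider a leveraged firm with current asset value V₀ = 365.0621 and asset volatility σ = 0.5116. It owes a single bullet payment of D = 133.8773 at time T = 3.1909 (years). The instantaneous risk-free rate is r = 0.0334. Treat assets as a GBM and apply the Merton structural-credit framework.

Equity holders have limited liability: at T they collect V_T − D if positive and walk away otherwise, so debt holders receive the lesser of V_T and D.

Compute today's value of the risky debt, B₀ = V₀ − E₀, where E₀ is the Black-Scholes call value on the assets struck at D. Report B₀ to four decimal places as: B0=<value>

d₁ = [ln(V₀/D) + (r + σ²/2)T] / (σ√T)
   = [ln(365.0621/133.8773) + (0.0334 + 0.5·0.5116²)·3.1909] / (0.5116·√3.1909)
   = [1.003144 + 0.524160] / 0.913876 = 1.671238
d₂ = d₁ − σ√T = 1.671238 − 0.913876 = 0.757363
N(d₁) = 0.952663,  N(d₂) = 0.775584,  e^(−rT) = 0.898907
E₀ = V₀·N(d₁) − D·e^(−rT)·N(d₂)
   = 365.0621·0.952663 − 133.8773·0.898907·0.775584 = 254.444823
B₀ = V₀ − E₀ = 365.0621 − 254.444823 = 110.617277

B0=110.6173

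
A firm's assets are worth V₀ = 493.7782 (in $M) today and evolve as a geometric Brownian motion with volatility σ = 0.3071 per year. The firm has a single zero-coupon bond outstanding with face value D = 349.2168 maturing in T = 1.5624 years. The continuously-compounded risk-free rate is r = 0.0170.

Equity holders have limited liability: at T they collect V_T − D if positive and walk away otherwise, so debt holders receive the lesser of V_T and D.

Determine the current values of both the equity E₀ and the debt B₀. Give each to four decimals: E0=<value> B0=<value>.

d₁ = [ln(V₀/D) + (r + σ²/2)T] / (σ√T)
   = [ln(493.7782/349.2168) + (0.0170 + 0.5·0.3071²)·1.5624] / (0.3071·√1.5624)
   = [0.346393 + 0.100236] / 0.383863 = 1.163514
d₂ = d₁ − σ√T = 1.163514 − 0.383863 = 0.779651
N(d₁) = 0.877689,  N(d₂) = 0.782202,  e^(−rT) = 0.973789
E₀ = V₀·N(d₁) − D·e^(−rT)·N(d₂)
   = 493.7782·0.877689 − 349.2168·0.973789·0.782202 = 167.385675
B₀ = V₀ − E₀ = 493.7782 − 167.385675 = 326.392525

E0=167.3857 B0=326.3925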